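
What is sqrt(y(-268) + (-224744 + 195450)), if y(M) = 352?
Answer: I*sqrt(28942) ≈ 170.12*I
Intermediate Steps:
sqrt(y(-268) + (-224744 + 195450)) = sqrt(352 + (-224744 + 195450)) = sqrt(352 - 29294) = sqrt(-28942) = I*sqrt(28942)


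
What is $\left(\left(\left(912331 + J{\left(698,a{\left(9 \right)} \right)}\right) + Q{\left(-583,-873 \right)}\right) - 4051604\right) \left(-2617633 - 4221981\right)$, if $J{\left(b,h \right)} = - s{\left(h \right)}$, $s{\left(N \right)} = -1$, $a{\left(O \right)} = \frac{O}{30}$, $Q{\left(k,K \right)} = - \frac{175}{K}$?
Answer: $\frac{18744538616507534}{873} \approx 2.1471 \cdot 10^{13}$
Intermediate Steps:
$a{\left(O \right)} = \frac{O}{30}$ ($a{\left(O \right)} = O \frac{1}{30} = \frac{O}{30}$)
$J{\left(b,h \right)} = 1$ ($J{\left(b,h \right)} = \left(-1\right) \left(-1\right) = 1$)
$\left(\left(\left(912331 + J{\left(698,a{\left(9 \right)} \right)}\right) + Q{\left(-583,-873 \right)}\right) - 4051604\right) \left(-2617633 - 4221981\right) = \left(\left(\left(912331 + 1\right) - \frac{175}{-873}\right) - 4051604\right) \left(-2617633 - 4221981\right) = \left(\left(912332 - - \frac{175}{873}\right) - 4051604\right) \left(-6839614\right) = \left(\left(912332 + \frac{175}{873}\right) - 4051604\right) \left(-6839614\right) = \left(\frac{796466011}{873} - 4051604\right) \left(-6839614\right) = \left(- \frac{2740584281}{873}\right) \left(-6839614\right) = \frac{18744538616507534}{873}$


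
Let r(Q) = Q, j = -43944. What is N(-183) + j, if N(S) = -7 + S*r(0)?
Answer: -43951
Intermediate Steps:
N(S) = -7 (N(S) = -7 + S*0 = -7 + 0 = -7)
N(-183) + j = -7 - 43944 = -43951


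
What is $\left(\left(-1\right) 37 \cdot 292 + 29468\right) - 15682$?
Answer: $2982$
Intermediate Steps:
$\left(\left(-1\right) 37 \cdot 292 + 29468\right) - 15682 = \left(\left(-37\right) 292 + 29468\right) - 15682 = \left(-10804 + 29468\right) - 15682 = 18664 - 15682 = 2982$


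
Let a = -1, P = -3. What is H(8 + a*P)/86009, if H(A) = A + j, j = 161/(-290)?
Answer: 3029/24942610 ≈ 0.00012144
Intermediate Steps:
j = -161/290 (j = 161*(-1/290) = -161/290 ≈ -0.55517)
H(A) = -161/290 + A (H(A) = A - 161/290 = -161/290 + A)
H(8 + a*P)/86009 = (-161/290 + (8 - 1*(-3)))/86009 = (-161/290 + (8 + 3))*(1/86009) = (-161/290 + 11)*(1/86009) = (3029/290)*(1/86009) = 3029/24942610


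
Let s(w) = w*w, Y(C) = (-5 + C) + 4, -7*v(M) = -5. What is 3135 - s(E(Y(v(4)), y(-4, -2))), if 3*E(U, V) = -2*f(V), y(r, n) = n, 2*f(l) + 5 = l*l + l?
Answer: 3134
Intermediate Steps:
f(l) = -5/2 + l/2 + l²/2 (f(l) = -5/2 + (l*l + l)/2 = -5/2 + (l² + l)/2 = -5/2 + (l + l²)/2 = -5/2 + (l/2 + l²/2) = -5/2 + l/2 + l²/2)
v(M) = 5/7 (v(M) = -⅐*(-5) = 5/7)
Y(C) = -1 + C
E(U, V) = 5/3 - V/3 - V²/3 (E(U, V) = (-2*(-5/2 + V/2 + V²/2))/3 = (5 - V - V²)/3 = 5/3 - V/3 - V²/3)
s(w) = w²
3135 - s(E(Y(v(4)), y(-4, -2))) = 3135 - (5/3 - ⅓*(-2) - ⅓*(-2)²)² = 3135 - (5/3 + ⅔ - ⅓*4)² = 3135 - (5/3 + ⅔ - 4/3)² = 3135 - 1*1² = 3135 - 1*1 = 3135 - 1 = 3134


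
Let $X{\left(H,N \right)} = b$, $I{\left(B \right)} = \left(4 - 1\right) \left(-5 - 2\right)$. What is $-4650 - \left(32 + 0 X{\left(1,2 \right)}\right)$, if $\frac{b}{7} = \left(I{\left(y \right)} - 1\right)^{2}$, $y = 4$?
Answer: $-4682$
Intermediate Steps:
$I{\left(B \right)} = -21$ ($I{\left(B \right)} = 3 \left(-7\right) = -21$)
$b = 3388$ ($b = 7 \left(-21 - 1\right)^{2} = 7 \left(-22\right)^{2} = 7 \cdot 484 = 3388$)
$X{\left(H,N \right)} = 3388$
$-4650 - \left(32 + 0 X{\left(1,2 \right)}\right) = -4650 + \left(0 \cdot 3388 - 32\right) = -4650 + \left(0 - 32\right) = -4650 - 32 = -4682$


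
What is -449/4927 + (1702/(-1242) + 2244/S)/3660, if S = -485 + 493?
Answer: -14475689/973772280 ≈ -0.014866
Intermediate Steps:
S = 8
-449/4927 + (1702/(-1242) + 2244/S)/3660 = -449/4927 + (1702/(-1242) + 2244/8)/3660 = -449*1/4927 + (1702*(-1/1242) + 2244*(⅛))*(1/3660) = -449/4927 + (-37/27 + 561/2)*(1/3660) = -449/4927 + (15073/54)*(1/3660) = -449/4927 + 15073/197640 = -14475689/973772280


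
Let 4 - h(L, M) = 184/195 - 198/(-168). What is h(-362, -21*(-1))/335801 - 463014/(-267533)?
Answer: 121275231946327/70073522167740 ≈ 1.7307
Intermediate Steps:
h(L, M) = 10253/5460 (h(L, M) = 4 - (184/195 - 198/(-168)) = 4 - (184*(1/195) - 198*(-1/168)) = 4 - (184/195 + 33/28) = 4 - 1*11587/5460 = 4 - 11587/5460 = 10253/5460)
h(-362, -21*(-1))/335801 - 463014/(-267533) = (10253/5460)/335801 - 463014/(-267533) = (10253/5460)*(1/335801) - 463014*(-1/267533) = 10253/1833473460 + 463014/267533 = 121275231946327/70073522167740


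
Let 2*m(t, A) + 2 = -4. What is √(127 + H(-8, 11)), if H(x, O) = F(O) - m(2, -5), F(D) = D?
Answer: √141 ≈ 11.874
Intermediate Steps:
m(t, A) = -3 (m(t, A) = -1 + (½)*(-4) = -1 - 2 = -3)
H(x, O) = 3 + O (H(x, O) = O - 1*(-3) = O + 3 = 3 + O)
√(127 + H(-8, 11)) = √(127 + (3 + 11)) = √(127 + 14) = √141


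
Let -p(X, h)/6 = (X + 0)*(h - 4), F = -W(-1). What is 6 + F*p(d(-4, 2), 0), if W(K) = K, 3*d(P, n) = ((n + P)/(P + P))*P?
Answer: -2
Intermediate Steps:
d(P, n) = P/6 + n/6 (d(P, n) = (((n + P)/(P + P))*P)/3 = (((P + n)/((2*P)))*P)/3 = (((P + n)*(1/(2*P)))*P)/3 = (((P + n)/(2*P))*P)/3 = (P/2 + n/2)/3 = P/6 + n/6)
F = 1 (F = -1*(-1) = 1)
p(X, h) = -6*X*(-4 + h) (p(X, h) = -6*(X + 0)*(h - 4) = -6*X*(-4 + h))
6 + F*p(d(-4, 2), 0) = 6 + 1*(6*((⅙)*(-4) + (⅙)*2)*(4 - 1*0)) = 6 + 1*(6*(-⅔ + ⅓)*(4 + 0)) = 6 + 1*(6*(-⅓)*4) = 6 + 1*(-8) = 6 - 8 = -2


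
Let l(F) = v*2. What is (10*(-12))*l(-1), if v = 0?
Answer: 0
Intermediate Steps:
l(F) = 0 (l(F) = 0*2 = 0)
(10*(-12))*l(-1) = (10*(-12))*0 = -120*0 = 0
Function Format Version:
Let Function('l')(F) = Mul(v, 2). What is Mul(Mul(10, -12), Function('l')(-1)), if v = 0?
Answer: 0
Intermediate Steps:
Function('l')(F) = 0 (Function('l')(F) = Mul(0, 2) = 0)
Mul(Mul(10, -12), Function('l')(-1)) = Mul(Mul(10, -12), 0) = Mul(-120, 0) = 0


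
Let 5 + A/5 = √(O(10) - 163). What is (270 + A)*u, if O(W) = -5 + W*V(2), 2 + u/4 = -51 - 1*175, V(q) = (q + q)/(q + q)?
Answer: -223440 - 4560*I*√158 ≈ -2.2344e+5 - 57318.0*I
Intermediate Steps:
V(q) = 1 (V(q) = (2*q)/((2*q)) = (2*q)*(1/(2*q)) = 1)
u = -912 (u = -8 + 4*(-51 - 1*175) = -8 + 4*(-51 - 175) = -8 + 4*(-226) = -8 - 904 = -912)
O(W) = -5 + W (O(W) = -5 + W*1 = -5 + W)
A = -25 + 5*I*√158 (A = -25 + 5*√((-5 + 10) - 163) = -25 + 5*√(5 - 163) = -25 + 5*√(-158) = -25 + 5*(I*√158) = -25 + 5*I*√158 ≈ -25.0 + 62.849*I)
(270 + A)*u = (270 + (-25 + 5*I*√158))*(-912) = (245 + 5*I*√158)*(-912) = -223440 - 4560*I*√158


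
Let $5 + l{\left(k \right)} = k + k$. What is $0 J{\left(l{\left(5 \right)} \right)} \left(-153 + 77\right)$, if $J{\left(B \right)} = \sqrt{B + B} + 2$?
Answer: $0$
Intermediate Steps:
$l{\left(k \right)} = -5 + 2 k$ ($l{\left(k \right)} = -5 + \left(k + k\right) = -5 + 2 k$)
$J{\left(B \right)} = 2 + \sqrt{2} \sqrt{B}$ ($J{\left(B \right)} = \sqrt{2 B} + 2 = \sqrt{2} \sqrt{B} + 2 = 2 + \sqrt{2} \sqrt{B}$)
$0 J{\left(l{\left(5 \right)} \right)} \left(-153 + 77\right) = 0 \left(2 + \sqrt{2} \sqrt{-5 + 2 \cdot 5}\right) \left(-153 + 77\right) = 0 \left(2 + \sqrt{2} \sqrt{-5 + 10}\right) \left(-76\right) = 0 \left(2 + \sqrt{2} \sqrt{5}\right) \left(-76\right) = 0 \left(2 + \sqrt{10}\right) \left(-76\right) = 0 \left(-76\right) = 0$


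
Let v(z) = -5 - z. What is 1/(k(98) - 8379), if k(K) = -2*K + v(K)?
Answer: -1/8678 ≈ -0.00011523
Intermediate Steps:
k(K) = -5 - 3*K (k(K) = -2*K + (-5 - K) = -5 - 3*K)
1/(k(98) - 8379) = 1/((-5 - 3*98) - 8379) = 1/((-5 - 294) - 8379) = 1/(-299 - 8379) = 1/(-8678) = -1/8678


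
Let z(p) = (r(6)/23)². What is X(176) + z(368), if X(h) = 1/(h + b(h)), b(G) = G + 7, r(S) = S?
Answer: 13453/189911 ≈ 0.070838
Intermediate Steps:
b(G) = 7 + G
X(h) = 1/(7 + 2*h) (X(h) = 1/(h + (7 + h)) = 1/(7 + 2*h))
z(p) = 36/529 (z(p) = (6/23)² = 36/529)
X(176) + z(368) = 1/(7 + 2*176) + 36/529 = 1/(7 + 352) + 36/529 = 1/359 + 36/529 = 13453/189911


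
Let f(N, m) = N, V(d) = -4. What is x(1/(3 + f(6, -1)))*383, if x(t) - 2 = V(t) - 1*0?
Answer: -766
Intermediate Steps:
x(t) = -2 (x(t) = 2 + (-4 - 1*0) = 2 + (-4 + 0) = 2 - 4 = -2)
x(1/(3 + f(6, -1)))*383 = -2*383 = -766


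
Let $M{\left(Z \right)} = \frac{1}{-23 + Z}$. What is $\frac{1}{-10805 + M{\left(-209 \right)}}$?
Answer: $- \frac{232}{2506761} \approx -9.255 \cdot 10^{-5}$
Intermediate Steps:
$\frac{1}{-10805 + M{\left(-209 \right)}} = \frac{1}{-10805 + \frac{1}{-23 - 209}} = \frac{1}{-10805 + \frac{1}{-232}} = \frac{1}{-10805 - \frac{1}{232}} = \frac{1}{- \frac{2506761}{232}} = - \frac{232}{2506761}$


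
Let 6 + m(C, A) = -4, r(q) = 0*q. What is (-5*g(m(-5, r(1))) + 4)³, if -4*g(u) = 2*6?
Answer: 6859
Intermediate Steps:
r(q) = 0
m(C, A) = -10 (m(C, A) = -6 - 4 = -10)
g(u) = -3 (g(u) = -6/2 = -¼*12 = -3)
(-5*g(m(-5, r(1))) + 4)³ = (-5*(-3) + 4)³ = (15 + 4)³ = 19³ = 6859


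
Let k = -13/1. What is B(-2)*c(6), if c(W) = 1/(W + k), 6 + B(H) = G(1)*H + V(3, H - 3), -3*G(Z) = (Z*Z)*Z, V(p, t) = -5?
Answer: 31/21 ≈ 1.4762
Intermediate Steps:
k = -13 (k = -13*1 = -13)
G(Z) = -Z³/3 (G(Z) = -Z*Z*Z/3 = -Z²*Z/3 = -Z³/3)
B(H) = -11 - H/3 (B(H) = -6 + ((-⅓*1³)*H - 5) = -6 + ((-⅓*1)*H - 5) = -6 + (-H/3 - 5) = -6 + (-5 - H/3) = -11 - H/3)
c(W) = 1/(-13 + W) (c(W) = 1/(W - 13) = 1/(-13 + W))
B(-2)*c(6) = (-11 - ⅓*(-2))/(-13 + 6) = (-11 + ⅔)/(-7) = -31/3*(-⅐) = 31/21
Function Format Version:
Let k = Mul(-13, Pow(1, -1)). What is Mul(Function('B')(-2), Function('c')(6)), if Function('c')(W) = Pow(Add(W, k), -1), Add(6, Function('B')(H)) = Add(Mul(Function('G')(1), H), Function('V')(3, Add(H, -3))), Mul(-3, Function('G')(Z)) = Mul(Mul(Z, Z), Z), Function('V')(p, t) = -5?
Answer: Rational(31, 21) ≈ 1.4762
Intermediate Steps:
k = -13 (k = Mul(-13, 1) = -13)
Function('G')(Z) = Mul(Rational(-1, 3), Pow(Z, 3)) (Function('G')(Z) = Mul(Rational(-1, 3), Mul(Mul(Z, Z), Z)) = Mul(Rational(-1, 3), Mul(Pow(Z, 2), Z)) = Mul(Rational(-1, 3), Pow(Z, 3)))
Function('B')(H) = Add(-11, Mul(Rational(-1, 3), H)) (Function('B')(H) = Add(-6, Add(Mul(Mul(Rational(-1, 3), Pow(1, 3)), H), -5)) = Add(-6, Add(Mul(Mul(Rational(-1, 3), 1), H), -5)) = Add(-6, Add(Mul(Rational(-1, 3), H), -5)) = Add(-6, Add(-5, Mul(Rational(-1, 3), H))) = Add(-11, Mul(Rational(-1, 3), H)))
Function('c')(W) = Pow(Add(-13, W), -1) (Function('c')(W) = Pow(Add(W, -13), -1) = Pow(Add(-13, W), -1))
Mul(Function('B')(-2), Function('c')(6)) = Mul(Add(-11, Mul(Rational(-1, 3), -2)), Pow(Add(-13, 6), -1)) = Mul(Add(-11, Rational(2, 3)), Pow(-7, -1)) = Mul(Rational(-31, 3), Rational(-1, 7)) = Rational(31, 21)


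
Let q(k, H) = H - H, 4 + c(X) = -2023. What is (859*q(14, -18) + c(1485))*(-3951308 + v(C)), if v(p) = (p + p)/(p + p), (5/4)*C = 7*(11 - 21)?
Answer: 8009299289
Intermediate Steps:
c(X) = -2027 (c(X) = -4 - 2023 = -2027)
C = -56 (C = 4*(7*(11 - 21))/5 = 4*(7*(-10))/5 = (⅘)*(-70) = -56)
q(k, H) = 0
v(p) = 1 (v(p) = (2*p)/((2*p)) = (2*p)*(1/(2*p)) = 1)
(859*q(14, -18) + c(1485))*(-3951308 + v(C)) = (859*0 - 2027)*(-3951308 + 1) = (0 - 2027)*(-3951307) = -2027*(-3951307) = 8009299289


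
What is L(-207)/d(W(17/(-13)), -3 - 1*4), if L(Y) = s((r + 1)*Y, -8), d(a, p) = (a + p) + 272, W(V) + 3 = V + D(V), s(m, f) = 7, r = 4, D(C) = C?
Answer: 91/3372 ≈ 0.026987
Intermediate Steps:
W(V) = -3 + 2*V (W(V) = -3 + (V + V) = -3 + 2*V)
d(a, p) = 272 + a + p
L(Y) = 7
L(-207)/d(W(17/(-13)), -3 - 1*4) = 7/(272 + (-3 + 2*(17/(-13))) + (-3 - 1*4)) = 7/(272 + (-3 + 2*(17*(-1/13))) + (-3 - 4)) = 7/(272 + (-3 + 2*(-17/13)) - 7) = 7/(272 + (-3 - 34/13) - 7) = 7/(272 - 73/13 - 7) = 7/(3372/13) = 7*(13/3372) = 91/3372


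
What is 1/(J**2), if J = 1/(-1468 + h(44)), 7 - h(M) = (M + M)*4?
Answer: 3286969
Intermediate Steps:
h(M) = 7 - 8*M (h(M) = 7 - (M + M)*4 = 7 - 2*M*4 = 7 - 8*M)
J = -1/1813 (J = 1/(-1468 + (7 - 8*44)) = 1/(-1468 + (7 - 352)) = 1/(-1468 - 345) = 1/(-1813) = -1/1813 ≈ -0.00055157)
1/(J**2) = 1/((-1/1813)**2) = 1/(1/3286969) = 3286969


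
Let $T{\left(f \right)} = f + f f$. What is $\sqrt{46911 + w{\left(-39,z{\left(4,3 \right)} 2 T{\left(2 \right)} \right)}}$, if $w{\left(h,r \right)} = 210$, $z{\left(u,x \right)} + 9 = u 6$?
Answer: $\sqrt{47121} \approx 217.07$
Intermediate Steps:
$z{\left(u,x \right)} = -9 + 6 u$ ($z{\left(u,x \right)} = -9 + u 6 = -9 + 6 u$)
$T{\left(f \right)} = f + f^{2}$
$\sqrt{46911 + w{\left(-39,z{\left(4,3 \right)} 2 T{\left(2 \right)} \right)}} = \sqrt{46911 + 210} = \sqrt{47121}$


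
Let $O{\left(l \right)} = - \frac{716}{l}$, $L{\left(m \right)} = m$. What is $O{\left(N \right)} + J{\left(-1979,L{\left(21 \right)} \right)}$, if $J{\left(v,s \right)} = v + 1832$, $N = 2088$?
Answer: $- \frac{76913}{522} \approx -147.34$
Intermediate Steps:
$J{\left(v,s \right)} = 1832 + v$
$O{\left(N \right)} + J{\left(-1979,L{\left(21 \right)} \right)} = - \frac{716}{2088} + \left(1832 - 1979\right) = \left(-716\right) \frac{1}{2088} - 147 = - \frac{179}{522} - 147 = - \frac{76913}{522}$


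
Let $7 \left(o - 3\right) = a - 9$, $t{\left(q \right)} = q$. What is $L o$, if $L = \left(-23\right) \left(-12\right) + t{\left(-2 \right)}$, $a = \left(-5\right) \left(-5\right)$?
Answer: $\frac{10138}{7} \approx 1448.3$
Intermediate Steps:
$a = 25$
$o = \frac{37}{7}$ ($o = 3 + \frac{25 - 9}{7} = 3 + \frac{1}{7} \cdot 16 = 3 + \frac{16}{7} = \frac{37}{7} \approx 5.2857$)
$L = 274$ ($L = \left(-23\right) \left(-12\right) - 2 = 276 - 2 = 274$)
$L o = 274 \cdot \frac{37}{7} = \frac{10138}{7}$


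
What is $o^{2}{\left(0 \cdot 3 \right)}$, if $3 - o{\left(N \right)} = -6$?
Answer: $81$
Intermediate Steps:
$o{\left(N \right)} = 9$ ($o{\left(N \right)} = 3 - -6 = 3 + 6 = 9$)
$o^{2}{\left(0 \cdot 3 \right)} = 9^{2} = 81$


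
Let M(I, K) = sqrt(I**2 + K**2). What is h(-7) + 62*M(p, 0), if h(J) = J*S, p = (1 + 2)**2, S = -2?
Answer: 572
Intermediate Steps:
p = 9 (p = 3**2 = 9)
h(J) = -2*J (h(J) = J*(-2) = -2*J)
h(-7) + 62*M(p, 0) = -2*(-7) + 62*sqrt(9**2 + 0**2) = 14 + 62*sqrt(81 + 0) = 14 + 62*sqrt(81) = 14 + 62*9 = 14 + 558 = 572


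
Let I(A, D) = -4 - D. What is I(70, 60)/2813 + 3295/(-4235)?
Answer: -1907975/2382611 ≈ -0.80079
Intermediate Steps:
I(70, 60)/2813 + 3295/(-4235) = (-4 - 1*60)/2813 + 3295/(-4235) = (-4 - 60)*(1/2813) + 3295*(-1/4235) = -64*1/2813 - 659/847 = -64/2813 - 659/847 = -1907975/2382611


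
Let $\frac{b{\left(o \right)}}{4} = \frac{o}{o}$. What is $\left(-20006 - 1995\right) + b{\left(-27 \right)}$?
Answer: $-21997$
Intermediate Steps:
$b{\left(o \right)} = 4$ ($b{\left(o \right)} = 4 \frac{o}{o} = 4 \cdot 1 = 4$)
$\left(-20006 - 1995\right) + b{\left(-27 \right)} = \left(-20006 - 1995\right) + 4 = -22001 + 4 = -21997$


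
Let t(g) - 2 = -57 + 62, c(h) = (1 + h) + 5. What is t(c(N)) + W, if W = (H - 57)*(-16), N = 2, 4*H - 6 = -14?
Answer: 951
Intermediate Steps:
H = -2 (H = 3/2 + (1/4)*(-14) = 3/2 - 7/2 = -2)
c(h) = 6 + h
t(g) = 7 (t(g) = 2 + (-57 + 62) = 2 + 5 = 7)
W = 944 (W = (-2 - 57)*(-16) = -59*(-16) = 944)
t(c(N)) + W = 7 + 944 = 951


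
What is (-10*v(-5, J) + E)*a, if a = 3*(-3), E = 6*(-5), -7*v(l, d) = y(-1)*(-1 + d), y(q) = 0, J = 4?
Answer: 270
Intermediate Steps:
v(l, d) = 0 (v(l, d) = -0*(-1 + d) = -1/7*0 = 0)
E = -30
a = -9
(-10*v(-5, J) + E)*a = (-10*0 - 30)*(-9) = (0 - 30)*(-9) = -30*(-9) = 270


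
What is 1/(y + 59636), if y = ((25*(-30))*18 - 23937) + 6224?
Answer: 1/28423 ≈ 3.5183e-5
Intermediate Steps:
y = -31213 (y = (-750*18 - 23937) + 6224 = (-13500 - 23937) + 6224 = -37437 + 6224 = -31213)
1/(y + 59636) = 1/(-31213 + 59636) = 1/28423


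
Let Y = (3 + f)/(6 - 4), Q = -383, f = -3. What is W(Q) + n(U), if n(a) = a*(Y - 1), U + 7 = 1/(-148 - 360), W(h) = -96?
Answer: -45211/508 ≈ -88.998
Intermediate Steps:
Y = 0 (Y = (3 - 3)/(6 - 4) = 0/2 = 0*(½) = 0)
U = -3557/508 (U = -7 + 1/(-148 - 360) = -7 + 1/(-508) = -7 - 1/508 = -3557/508 ≈ -7.0020)
n(a) = -a (n(a) = a*(0 - 1) = a*(-1) = -a)
W(Q) + n(U) = -96 - 1*(-3557/508) = -96 + 3557/508 = -45211/508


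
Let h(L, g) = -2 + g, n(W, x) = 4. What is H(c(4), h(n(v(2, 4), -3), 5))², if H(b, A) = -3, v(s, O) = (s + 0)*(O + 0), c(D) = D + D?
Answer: 9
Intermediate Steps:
c(D) = 2*D
v(s, O) = O*s (v(s, O) = s*O = O*s)
H(c(4), h(n(v(2, 4), -3), 5))² = (-3)² = 9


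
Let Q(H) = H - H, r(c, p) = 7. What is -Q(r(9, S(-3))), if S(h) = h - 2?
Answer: 0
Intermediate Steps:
S(h) = -2 + h
Q(H) = 0
-Q(r(9, S(-3))) = -1*0 = 0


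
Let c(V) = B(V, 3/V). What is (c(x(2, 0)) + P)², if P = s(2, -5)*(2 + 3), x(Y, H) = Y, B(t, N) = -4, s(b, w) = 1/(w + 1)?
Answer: 441/16 ≈ 27.563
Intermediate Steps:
s(b, w) = 1/(1 + w)
P = -5/4 (P = (2 + 3)/(1 - 5) = 5/(-4) = -¼*5 = -5/4 ≈ -1.2500)
c(V) = -4
(c(x(2, 0)) + P)² = (-4 - 5/4)² = (-21/4)² = 441/16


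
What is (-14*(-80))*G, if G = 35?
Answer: 39200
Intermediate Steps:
(-14*(-80))*G = -14*(-80)*35 = 1120*35 = 39200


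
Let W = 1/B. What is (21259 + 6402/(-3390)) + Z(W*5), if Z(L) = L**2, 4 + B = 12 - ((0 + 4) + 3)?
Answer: 12024393/565 ≈ 21282.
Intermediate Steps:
B = 1 (B = -4 + (12 - ((0 + 4) + 3)) = -4 + (12 - (4 + 3)) = -4 + (12 - 1*7) = -4 + (12 - 7) = -4 + 5 = 1)
W = 1 (W = 1/1 = 1)
(21259 + 6402/(-3390)) + Z(W*5) = (21259 + 6402/(-3390)) + (1*5)**2 = (21259 + 6402*(-1/3390)) + 5**2 = (21259 - 1067/565) + 25 = 12010268/565 + 25 = 12024393/565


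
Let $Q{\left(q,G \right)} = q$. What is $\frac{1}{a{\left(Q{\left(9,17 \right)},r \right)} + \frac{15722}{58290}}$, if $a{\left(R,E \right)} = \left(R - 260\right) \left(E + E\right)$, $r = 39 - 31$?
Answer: $- \frac{29145}{117038459} \approx -0.00024902$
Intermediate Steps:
$r = 8$ ($r = 39 - 31 = 8$)
$a{\left(R,E \right)} = 2 E \left(-260 + R\right)$ ($a{\left(R,E \right)} = \left(-260 + R\right) 2 E = 2 E \left(-260 + R\right)$)
$\frac{1}{a{\left(Q{\left(9,17 \right)},r \right)} + \frac{15722}{58290}} = \frac{1}{2 \cdot 8 \left(-260 + 9\right) + \frac{15722}{58290}} = \frac{1}{2 \cdot 8 \left(-251\right) + 15722 \cdot \frac{1}{58290}} = \frac{1}{-4016 + \frac{7861}{29145}} = \frac{1}{- \frac{117038459}{29145}} = - \frac{29145}{117038459}$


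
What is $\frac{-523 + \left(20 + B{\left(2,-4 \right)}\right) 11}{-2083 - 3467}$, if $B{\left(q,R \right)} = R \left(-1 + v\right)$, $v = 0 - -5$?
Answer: $\frac{479}{5550} \approx 0.086306$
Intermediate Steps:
$v = 5$ ($v = 0 + 5 = 5$)
$B{\left(q,R \right)} = 4 R$ ($B{\left(q,R \right)} = R \left(-1 + 5\right) = R 4 = 4 R$)
$\frac{-523 + \left(20 + B{\left(2,-4 \right)}\right) 11}{-2083 - 3467} = \frac{-523 + \left(20 + 4 \left(-4\right)\right) 11}{-2083 - 3467} = \frac{-523 + \left(20 - 16\right) 11}{-5550} = \left(-523 + 4 \cdot 11\right) \left(- \frac{1}{5550}\right) = \left(-523 + 44\right) \left(- \frac{1}{5550}\right) = \left(-479\right) \left(- \frac{1}{5550}\right) = \frac{479}{5550}$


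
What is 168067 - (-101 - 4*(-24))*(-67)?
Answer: 167732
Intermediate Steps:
168067 - (-101 - 4*(-24))*(-67) = 168067 - (-101 + 96)*(-67) = 168067 - (-5)*(-67) = 168067 - 1*335 = 168067 - 335 = 167732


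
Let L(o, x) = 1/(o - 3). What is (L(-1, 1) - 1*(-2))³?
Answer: 343/64 ≈ 5.3594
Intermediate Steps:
L(o, x) = 1/(-3 + o)
(L(-1, 1) - 1*(-2))³ = (1/(-3 - 1) - 1*(-2))³ = (1/(-4) + 2)³ = (-¼ + 2)³ = (7/4)³ = 343/64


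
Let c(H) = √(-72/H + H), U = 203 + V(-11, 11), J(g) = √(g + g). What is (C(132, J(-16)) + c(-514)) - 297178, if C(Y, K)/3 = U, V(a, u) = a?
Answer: -296602 + I*√33939934/257 ≈ -2.966e+5 + 22.668*I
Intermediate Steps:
J(g) = √2*√g (J(g) = √(2*g) = √2*√g)
U = 192 (U = 203 - 11 = 192)
c(H) = √(H - 72/H) (c(H) = √(-72/H + H) = √(H - 72/H))
C(Y, K) = 576 (C(Y, K) = 3*192 = 576)
(C(132, J(-16)) + c(-514)) - 297178 = (576 + √(-514 - 72/(-514))) - 297178 = (576 + √(-514 - 72*(-1/514))) - 297178 = (576 + √(-514 + 36/257)) - 297178 = (576 + √(-132062/257)) - 297178 = (576 + I*√33939934/257) - 297178 = -296602 + I*√33939934/257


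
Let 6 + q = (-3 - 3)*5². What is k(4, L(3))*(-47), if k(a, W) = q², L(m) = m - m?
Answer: -1143792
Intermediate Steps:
q = -156 (q = -6 + (-3 - 3)*5² = -6 - 6*25 = -6 - 150 = -156)
L(m) = 0
k(a, W) = 24336 (k(a, W) = (-156)² = 24336)
k(4, L(3))*(-47) = 24336*(-47) = -1143792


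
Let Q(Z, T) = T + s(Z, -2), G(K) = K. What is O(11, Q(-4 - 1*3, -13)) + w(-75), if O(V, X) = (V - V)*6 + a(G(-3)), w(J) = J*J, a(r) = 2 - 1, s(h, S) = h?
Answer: 5626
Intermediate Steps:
a(r) = 1
Q(Z, T) = T + Z
w(J) = J²
O(V, X) = 1 (O(V, X) = (V - V)*6 + 1 = 0*6 + 1 = 0 + 1 = 1)
O(11, Q(-4 - 1*3, -13)) + w(-75) = 1 + (-75)² = 1 + 5625 = 5626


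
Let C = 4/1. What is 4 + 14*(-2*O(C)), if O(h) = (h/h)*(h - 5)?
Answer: 32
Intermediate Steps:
C = 4 (C = 4*1 = 4)
O(h) = -5 + h (O(h) = 1*(-5 + h) = -5 + h)
4 + 14*(-2*O(C)) = 4 + 14*(-2*(-5 + 4)) = 4 + 14*(-2*(-1)) = 4 + 14*2 = 4 + 28 = 32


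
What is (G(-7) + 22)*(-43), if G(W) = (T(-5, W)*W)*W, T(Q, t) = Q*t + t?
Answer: -59942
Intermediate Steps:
T(Q, t) = t + Q*t
G(W) = -4*W³ (G(W) = ((W*(1 - 5))*W)*W = ((W*(-4))*W)*W = ((-4*W)*W)*W = (-4*W²)*W = -4*W³)
(G(-7) + 22)*(-43) = (-4*(-7)³ + 22)*(-43) = (-4*(-343) + 22)*(-43) = (1372 + 22)*(-43) = 1394*(-43) = -59942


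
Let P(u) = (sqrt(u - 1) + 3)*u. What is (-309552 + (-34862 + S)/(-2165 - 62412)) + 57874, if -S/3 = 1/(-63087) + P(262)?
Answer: -341775357322595/1357989733 + 2358*sqrt(29)/64577 ≈ -2.5168e+5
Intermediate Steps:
P(u) = u*(3 + sqrt(-1 + u)) (P(u) = (sqrt(-1 + u) + 3)*u = (3 + sqrt(-1 + u))*u = u*(3 + sqrt(-1 + u)))
S = -49586381/21029 - 2358*sqrt(29) (S = -3*(1/(-63087) + 262*(3 + sqrt(-1 + 262))) = -3*(-1/63087 + 262*(3 + sqrt(261))) = -3*(-1/63087 + 262*(3 + 3*sqrt(29))) = -3*(-1/63087 + (786 + 786*sqrt(29))) = -3*(49586381/63087 + 786*sqrt(29)) = -49586381/21029 - 2358*sqrt(29) ≈ -15056.)
(-309552 + (-34862 + S)/(-2165 - 62412)) + 57874 = (-309552 + (-34862 + (-49586381/21029 - 2358*sqrt(29)))/(-2165 - 62412)) + 57874 = (-309552 + (-782699379/21029 - 2358*sqrt(29))/(-64577)) + 57874 = (-309552 + (-782699379/21029 - 2358*sqrt(29))*(-1/64577)) + 57874 = (-309552 + (782699379/1357989733 + 2358*sqrt(29)/64577)) + 57874 = (-420367655130237/1357989733 + 2358*sqrt(29)/64577) + 57874 = -341775357322595/1357989733 + 2358*sqrt(29)/64577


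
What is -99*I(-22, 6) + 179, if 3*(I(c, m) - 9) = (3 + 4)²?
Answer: -2329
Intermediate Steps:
I(c, m) = 76/3 (I(c, m) = 9 + (3 + 4)²/3 = 9 + (⅓)*7² = 9 + (⅓)*49 = 9 + 49/3 = 76/3)
-99*I(-22, 6) + 179 = -99*76/3 + 179 = -2508 + 179 = -2329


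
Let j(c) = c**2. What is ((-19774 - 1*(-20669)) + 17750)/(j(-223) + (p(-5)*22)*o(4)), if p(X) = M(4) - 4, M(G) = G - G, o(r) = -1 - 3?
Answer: 18645/50081 ≈ 0.37230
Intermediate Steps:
o(r) = -4
M(G) = 0
p(X) = -4 (p(X) = 0 - 4 = -4)
((-19774 - 1*(-20669)) + 17750)/(j(-223) + (p(-5)*22)*o(4)) = ((-19774 - 1*(-20669)) + 17750)/((-223)**2 - 4*22*(-4)) = ((-19774 + 20669) + 17750)/(49729 - 88*(-4)) = (895 + 17750)/(49729 + 352) = 18645/50081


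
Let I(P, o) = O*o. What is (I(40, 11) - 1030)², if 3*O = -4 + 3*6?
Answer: 8620096/9 ≈ 9.5779e+5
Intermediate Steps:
O = 14/3 (O = (-4 + 3*6)/3 = (-4 + 18)/3 = (⅓)*14 = 14/3 ≈ 4.6667)
I(P, o) = 14*o/3
(I(40, 11) - 1030)² = ((14/3)*11 - 1030)² = (154/3 - 1030)² = (-2936/3)² = 8620096/9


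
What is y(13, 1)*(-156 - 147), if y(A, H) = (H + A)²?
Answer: -59388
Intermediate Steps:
y(A, H) = (A + H)²
y(13, 1)*(-156 - 147) = (13 + 1)²*(-156 - 147) = 14²*(-303) = 196*(-303) = -59388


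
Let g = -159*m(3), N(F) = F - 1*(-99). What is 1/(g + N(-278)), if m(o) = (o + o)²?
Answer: -1/5903 ≈ -0.00016941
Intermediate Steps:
N(F) = 99 + F (N(F) = F + 99 = 99 + F)
m(o) = 4*o² (m(o) = (2*o)² = 4*o²)
g = -5724 (g = -636*3² = -636*9 = -159*36 = -5724)
1/(g + N(-278)) = 1/(-5724 + (99 - 278)) = 1/(-5724 - 179) = 1/(-5903) = -1/5903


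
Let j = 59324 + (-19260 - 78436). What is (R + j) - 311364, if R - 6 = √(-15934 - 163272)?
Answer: -349730 + I*√179206 ≈ -3.4973e+5 + 423.33*I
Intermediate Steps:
j = -38372 (j = 59324 - 97696 = -38372)
R = 6 + I*√179206 (R = 6 + √(-15934 - 163272) = 6 + √(-179206) = 6 + I*√179206 ≈ 6.0 + 423.33*I)
(R + j) - 311364 = ((6 + I*√179206) - 38372) - 311364 = (-38366 + I*√179206) - 311364 = -349730 + I*√179206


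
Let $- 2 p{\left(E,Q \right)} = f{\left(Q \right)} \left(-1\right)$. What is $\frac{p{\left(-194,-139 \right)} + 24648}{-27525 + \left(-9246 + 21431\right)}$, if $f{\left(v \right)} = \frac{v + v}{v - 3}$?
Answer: $- \frac{700031}{435656} \approx -1.6068$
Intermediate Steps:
$f{\left(v \right)} = \frac{2 v}{-3 + v}$
$p{\left(E,Q \right)} = \frac{Q}{-3 + Q}$ ($p{\left(E,Q \right)} = - \frac{\frac{2 Q}{-3 + Q} \left(-1\right)}{2} = - \frac{\left(-2\right) Q \frac{1}{-3 + Q}}{2} = \frac{Q}{-3 + Q}$)
$\frac{p{\left(-194,-139 \right)} + 24648}{-27525 + \left(-9246 + 21431\right)} = \frac{- \frac{139}{-3 - 139} + 24648}{-27525 + \left(-9246 + 21431\right)} = \frac{- \frac{139}{-142} + 24648}{-27525 + 12185} = \frac{\left(-139\right) \left(- \frac{1}{142}\right) + 24648}{-15340} = \left(\frac{139}{142} + 24648\right) \left(- \frac{1}{15340}\right) = \frac{3500155}{142} \left(- \frac{1}{15340}\right) = - \frac{700031}{435656}$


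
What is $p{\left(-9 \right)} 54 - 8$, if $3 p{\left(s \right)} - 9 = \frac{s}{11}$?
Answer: $\frac{1532}{11} \approx 139.27$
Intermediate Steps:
$p{\left(s \right)} = 3 + \frac{s}{33}$ ($p{\left(s \right)} = 3 + \frac{s \frac{1}{11}}{3} = 3 + \frac{\frac{1}{11} s}{3} = 3 + \frac{s}{33}$)
$p{\left(-9 \right)} 54 - 8 = \left(3 + \frac{1}{33} \left(-9\right)\right) 54 - 8 = \left(3 - \frac{3}{11}\right) 54 - 8 = \frac{30}{11} \cdot 54 - 8 = \frac{1620}{11} - 8 = \frac{1532}{11}$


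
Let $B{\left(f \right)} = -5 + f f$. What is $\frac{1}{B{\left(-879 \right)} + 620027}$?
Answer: $\frac{1}{1392663} \approx 7.1805 \cdot 10^{-7}$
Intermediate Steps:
$B{\left(f \right)} = -5 + f^{2}$
$\frac{1}{B{\left(-879 \right)} + 620027} = \frac{1}{\left(-5 + \left(-879\right)^{2}\right) + 620027} = \frac{1}{\left(-5 + 772641\right) + 620027} = \frac{1}{772636 + 620027} = \frac{1}{1392663}$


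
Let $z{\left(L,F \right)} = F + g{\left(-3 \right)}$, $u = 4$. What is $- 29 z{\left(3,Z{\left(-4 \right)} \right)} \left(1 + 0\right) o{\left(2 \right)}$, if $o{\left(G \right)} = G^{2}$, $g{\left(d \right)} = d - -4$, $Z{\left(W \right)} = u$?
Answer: $-580$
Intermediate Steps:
$Z{\left(W \right)} = 4$
$g{\left(d \right)} = 4 + d$ ($g{\left(d \right)} = d + 4 = 4 + d$)
$z{\left(L,F \right)} = 1 + F$ ($z{\left(L,F \right)} = F + \left(4 - 3\right) = F + 1 = 1 + F$)
$- 29 z{\left(3,Z{\left(-4 \right)} \right)} \left(1 + 0\right) o{\left(2 \right)} = - 29 \left(1 + 4\right) \left(1 + 0\right) 2^{2} = - 29 \cdot 5 \cdot 1 \cdot 4 = \left(-29\right) 5 \cdot 4 = \left(-145\right) 4 = -580$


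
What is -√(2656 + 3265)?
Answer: -√5921 ≈ -76.948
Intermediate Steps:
-√(2656 + 3265) = -√5921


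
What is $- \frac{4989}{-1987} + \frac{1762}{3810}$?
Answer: $\frac{11254592}{3785235} \approx 2.9733$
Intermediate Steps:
$- \frac{4989}{-1987} + \frac{1762}{3810} = \left(-4989\right) \left(- \frac{1}{1987}\right) + 1762 \cdot \frac{1}{3810} = \frac{4989}{1987} + \frac{881}{1905} = \frac{11254592}{3785235}$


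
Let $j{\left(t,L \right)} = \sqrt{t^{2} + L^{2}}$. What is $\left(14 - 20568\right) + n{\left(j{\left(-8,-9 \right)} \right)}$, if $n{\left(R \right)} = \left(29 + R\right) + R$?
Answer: $-20525 + 2 \sqrt{145} \approx -20501.0$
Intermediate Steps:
$j{\left(t,L \right)} = \sqrt{L^{2} + t^{2}}$
$n{\left(R \right)} = 29 + 2 R$
$\left(14 - 20568\right) + n{\left(j{\left(-8,-9 \right)} \right)} = \left(14 - 20568\right) + \left(29 + 2 \sqrt{\left(-9\right)^{2} + \left(-8\right)^{2}}\right) = -20554 + \left(29 + 2 \sqrt{81 + 64}\right) = -20554 + \left(29 + 2 \sqrt{145}\right) = -20525 + 2 \sqrt{145}$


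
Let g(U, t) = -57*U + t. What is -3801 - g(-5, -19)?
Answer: -4067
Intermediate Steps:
g(U, t) = t - 57*U
-3801 - g(-5, -19) = -3801 - (-19 - 57*(-5)) = -3801 - (-19 + 285) = -3801 - 1*266 = -3801 - 266 = -4067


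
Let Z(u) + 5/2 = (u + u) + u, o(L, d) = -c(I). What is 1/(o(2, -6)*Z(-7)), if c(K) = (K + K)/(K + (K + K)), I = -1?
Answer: 3/47 ≈ 0.063830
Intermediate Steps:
c(K) = ⅔ (c(K) = (2*K)/(K + 2*K) = (2*K)/((3*K)) = (2*K)*(1/(3*K)) = ⅔)
o(L, d) = -⅔ (o(L, d) = -1*⅔ = -⅔)
Z(u) = -5/2 + 3*u (Z(u) = -5/2 + ((u + u) + u) = -5/2 + (2*u + u) = -5/2 + 3*u)
1/(o(2, -6)*Z(-7)) = 1/(-2*(-5/2 + 3*(-7))/3) = 1/(-2*(-5/2 - 21)/3) = 1/(-⅔*(-47/2)) = 1/(47/3) = 3/47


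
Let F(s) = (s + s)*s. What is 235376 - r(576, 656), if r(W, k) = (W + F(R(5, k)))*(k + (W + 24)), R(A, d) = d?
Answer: -1081492112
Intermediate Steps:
F(s) = 2*s² (F(s) = (2*s)*s = 2*s²)
r(W, k) = (W + 2*k²)*(24 + W + k) (r(W, k) = (W + 2*k²)*(k + (W + 24)) = (W + 2*k²)*(k + (24 + W)) = (W + 2*k²)*(24 + W + k))
235376 - r(576, 656) = 235376 - (576² + 2*656³ + 24*576 + 48*656² + 576*656 + 2*576*656²) = 235376 - (331776 + 2*282300416 + 13824 + 48*430336 + 377856 + 2*576*430336) = 235376 - (331776 + 564600832 + 13824 + 20656128 + 377856 + 495747072) = 235376 - 1*1081727488 = 235376 - 1081727488 = -1081492112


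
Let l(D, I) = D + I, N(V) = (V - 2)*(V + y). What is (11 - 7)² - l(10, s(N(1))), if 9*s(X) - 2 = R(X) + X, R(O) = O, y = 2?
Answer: 58/9 ≈ 6.4444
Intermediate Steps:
N(V) = (-2 + V)*(2 + V) (N(V) = (V - 2)*(V + 2) = (-2 + V)*(2 + V))
s(X) = 2/9 + 2*X/9 (s(X) = 2/9 + (X + X)/9 = 2/9 + (2*X)/9 = 2/9 + 2*X/9)
(11 - 7)² - l(10, s(N(1))) = (11 - 7)² - (10 + (2/9 + 2*(-4 + 1²)/9)) = 4² - (10 + (2/9 + 2*(-4 + 1)/9)) = 16 - (10 + (2/9 + (2/9)*(-3))) = 16 - (10 + (2/9 - ⅔)) = 16 - (10 - 4/9) = 16 - 1*86/9 = 16 - 86/9 = 58/9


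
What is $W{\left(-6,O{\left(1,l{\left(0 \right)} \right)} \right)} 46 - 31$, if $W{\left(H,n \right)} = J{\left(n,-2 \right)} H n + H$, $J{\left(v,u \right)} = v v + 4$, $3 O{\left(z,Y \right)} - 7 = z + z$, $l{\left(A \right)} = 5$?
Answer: $-11071$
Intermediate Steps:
$O{\left(z,Y \right)} = \frac{7}{3} + \frac{2 z}{3}$ ($O{\left(z,Y \right)} = \frac{7}{3} + \frac{z + z}{3} = \frac{7}{3} + \frac{2 z}{3}$)
$J{\left(v,u \right)} = 4 + v^{2}$ ($J{\left(v,u \right)} = v^{2} + 4 = 4 + v^{2}$)
$W{\left(H,n \right)} = H + H n \left(4 + n^{2}\right)$ ($W{\left(H,n \right)} = \left(4 + n^{2}\right) H n + H = H \left(4 + n^{2}\right) n + H = H n \left(4 + n^{2}\right) + H = H + H n \left(4 + n^{2}\right)$)
$W{\left(-6,O{\left(1,l{\left(0 \right)} \right)} \right)} 46 - 31 = - 6 \left(1 + \left(\frac{7}{3} + \frac{2}{3} \cdot 1\right) \left(4 + \left(\frac{7}{3} + \frac{2}{3} \cdot 1\right)^{2}\right)\right) 46 - 31 = - 6 \left(1 + \left(\frac{7}{3} + \frac{2}{3}\right) \left(4 + \left(\frac{7}{3} + \frac{2}{3}\right)^{2}\right)\right) 46 - 31 = - 6 \left(1 + 3 \left(4 + 3^{2}\right)\right) 46 - 31 = - 6 \left(1 + 3 \left(4 + 9\right)\right) 46 - 31 = - 6 \left(1 + 3 \cdot 13\right) 46 - 31 = - 6 \left(1 + 39\right) 46 - 31 = \left(-6\right) 40 \cdot 46 - 31 = \left(-240\right) 46 - 31 = -11040 - 31 = -11071$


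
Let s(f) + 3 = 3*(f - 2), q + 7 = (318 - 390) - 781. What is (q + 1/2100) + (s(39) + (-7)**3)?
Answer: -2299499/2100 ≈ -1095.0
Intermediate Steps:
q = -860 (q = -7 + ((318 - 390) - 781) = -7 + (-72 - 781) = -7 - 853 = -860)
s(f) = -9 + 3*f (s(f) = -3 + 3*(f - 2) = -3 + 3*(-2 + f) = -3 + (-6 + 3*f) = -9 + 3*f)
(q + 1/2100) + (s(39) + (-7)**3) = (-860 + 1/2100) + ((-9 + 3*39) + (-7)**3) = (-860 + 1/2100) + ((-9 + 117) - 343) = -1805999/2100 + (108 - 343) = -1805999/2100 - 235 = -2299499/2100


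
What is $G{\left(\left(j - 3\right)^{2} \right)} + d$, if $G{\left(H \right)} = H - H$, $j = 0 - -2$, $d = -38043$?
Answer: $-38043$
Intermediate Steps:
$j = 2$ ($j = 0 + 2 = 2$)
$G{\left(H \right)} = 0$
$G{\left(\left(j - 3\right)^{2} \right)} + d = 0 - 38043 = -38043$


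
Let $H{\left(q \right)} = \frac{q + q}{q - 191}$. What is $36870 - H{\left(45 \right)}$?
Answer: $\frac{2691555}{73} \approx 36871.0$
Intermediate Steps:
$H{\left(q \right)} = \frac{2 q}{-191 + q}$
$36870 - H{\left(45 \right)} = 36870 - 2 \cdot 45 \frac{1}{-191 + 45} = 36870 - 2 \cdot 45 \frac{1}{-146} = 36870 - 2 \cdot 45 \left(- \frac{1}{146}\right) = 36870 - - \frac{45}{73} = 36870 + \frac{45}{73} = \frac{2691555}{73}$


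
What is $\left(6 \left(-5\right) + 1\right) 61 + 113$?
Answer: $-1656$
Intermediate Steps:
$\left(6 \left(-5\right) + 1\right) 61 + 113 = \left(-30 + 1\right) 61 + 113 = \left(-29\right) 61 + 113 = -1769 + 113 = -1656$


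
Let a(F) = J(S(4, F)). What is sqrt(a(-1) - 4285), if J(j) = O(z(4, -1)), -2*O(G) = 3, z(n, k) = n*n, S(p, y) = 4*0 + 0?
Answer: I*sqrt(17146)/2 ≈ 65.471*I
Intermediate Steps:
S(p, y) = 0 (S(p, y) = 0 + 0 = 0)
z(n, k) = n**2
O(G) = -3/2 (O(G) = -1/2*3 = -3/2)
J(j) = -3/2
a(F) = -3/2
sqrt(a(-1) - 4285) = sqrt(-3/2 - 4285) = sqrt(-8573/2) = I*sqrt(17146)/2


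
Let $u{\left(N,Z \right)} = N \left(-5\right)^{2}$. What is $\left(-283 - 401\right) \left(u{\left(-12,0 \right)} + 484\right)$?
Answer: $-125856$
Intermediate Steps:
$u{\left(N,Z \right)} = 25 N$ ($u{\left(N,Z \right)} = N 25 = 25 N$)
$\left(-283 - 401\right) \left(u{\left(-12,0 \right)} + 484\right) = \left(-283 - 401\right) \left(25 \left(-12\right) + 484\right) = - 684 \left(-300 + 484\right) = \left(-684\right) 184 = -125856$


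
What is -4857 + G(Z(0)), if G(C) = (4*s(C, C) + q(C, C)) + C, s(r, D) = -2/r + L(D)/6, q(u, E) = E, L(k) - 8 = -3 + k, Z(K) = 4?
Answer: -4845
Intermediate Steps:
L(k) = 5 + k (L(k) = 8 + (-3 + k) = 5 + k)
s(r, D) = 5/6 - 2/r + D/6 (s(r, D) = -2/r + (5 + D)/6 = -2/r + (5 + D)*(1/6) = -2/r + (5/6 + D/6) = 5/6 - 2/r + D/6)
G(C) = 2*C + 2*(-12 + C*(5 + C))/(3*C) (G(C) = (4*((-12 + C*(5 + C))/(6*C)) + C) + C = (2*(-12 + C*(5 + C))/(3*C) + C) + C = (C + 2*(-12 + C*(5 + C))/(3*C)) + C = 2*C + 2*(-12 + C*(5 + C))/(3*C))
-4857 + G(Z(0)) = -4857 + (10/3 - 8/4 + (8/3)*4) = -4857 + (10/3 - 8*1/4 + 32/3) = -4857 + (10/3 - 2 + 32/3) = -4857 + 12 = -4845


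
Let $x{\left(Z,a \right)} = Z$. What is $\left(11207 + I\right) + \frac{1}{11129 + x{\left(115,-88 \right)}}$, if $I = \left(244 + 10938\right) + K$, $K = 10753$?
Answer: $\frac{372648649}{11244} \approx 33142.0$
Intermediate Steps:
$I = 21935$ ($I = \left(244 + 10938\right) + 10753 = 11182 + 10753 = 21935$)
$\left(11207 + I\right) + \frac{1}{11129 + x{\left(115,-88 \right)}} = \left(11207 + 21935\right) + \frac{1}{11129 + 115} = 33142 + \frac{1}{11244} = \frac{372648649}{11244}$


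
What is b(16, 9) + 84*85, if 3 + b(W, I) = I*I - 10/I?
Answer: 64952/9 ≈ 7216.9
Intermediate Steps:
b(W, I) = -3 + I² - 10/I (b(W, I) = -3 + (I*I - 10/I) = -3 + (I² - 10/I) = -3 + I² - 10/I)
b(16, 9) + 84*85 = (-3 + 9² - 10/9) + 84*85 = (-3 + 81 - 10*⅑) + 7140 = (-3 + 81 - 10/9) + 7140 = 692/9 + 7140 = 64952/9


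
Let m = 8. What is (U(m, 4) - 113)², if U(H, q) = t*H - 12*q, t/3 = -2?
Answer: 43681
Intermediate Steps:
t = -6 (t = 3*(-2) = -6)
U(H, q) = -12*q - 6*H (U(H, q) = -6*H - 12*q = -12*q - 6*H)
(U(m, 4) - 113)² = ((-12*4 - 6*8) - 113)² = ((-48 - 48) - 113)² = (-96 - 113)² = (-209)² = 43681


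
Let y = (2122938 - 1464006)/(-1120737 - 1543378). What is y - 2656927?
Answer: -7078359733537/2664115 ≈ -2.6569e+6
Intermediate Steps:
y = -658932/2664115 (y = 658932/(-2664115) = 658932*(-1/2664115) = -658932/2664115 ≈ -0.24734)
y - 2656927 = -658932/2664115 - 2656927 = -7078359733537/2664115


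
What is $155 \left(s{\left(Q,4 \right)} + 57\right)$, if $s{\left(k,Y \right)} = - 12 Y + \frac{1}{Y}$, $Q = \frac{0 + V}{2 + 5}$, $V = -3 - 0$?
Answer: $\frac{5735}{4} \approx 1433.8$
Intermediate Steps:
$V = -3$ ($V = -3 + 0 = -3$)
$Q = - \frac{3}{7}$ ($Q = \frac{0 - 3}{2 + 5} = - \frac{3}{7} \approx -0.42857$)
$s{\left(k,Y \right)} = \frac{1}{Y} - 12 Y$
$155 \left(s{\left(Q,4 \right)} + 57\right) = 155 \left(\left(\frac{1}{4} - 48\right) + 57\right) = 155 \left(- \frac{191}{4} + 57\right) = 155 \cdot \frac{37}{4} = \frac{5735}{4}$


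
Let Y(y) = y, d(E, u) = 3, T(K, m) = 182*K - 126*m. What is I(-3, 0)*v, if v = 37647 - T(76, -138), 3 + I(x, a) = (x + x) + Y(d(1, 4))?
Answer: -38562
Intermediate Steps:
T(K, m) = -126*m + 182*K
I(x, a) = 2*x (I(x, a) = -3 + ((x + x) + 3) = -3 + (2*x + 3) = -3 + (3 + 2*x) = 2*x)
v = 6427 (v = 37647 - (-126*(-138) + 182*76) = 37647 - (17388 + 13832) = 37647 - 1*31220 = 37647 - 31220 = 6427)
I(-3, 0)*v = (2*(-3))*6427 = -6*6427 = -38562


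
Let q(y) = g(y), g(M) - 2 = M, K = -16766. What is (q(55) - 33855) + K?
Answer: -50564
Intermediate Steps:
g(M) = 2 + M
q(y) = 2 + y
(q(55) - 33855) + K = ((2 + 55) - 33855) - 16766 = (57 - 33855) - 16766 = -33798 - 16766 = -50564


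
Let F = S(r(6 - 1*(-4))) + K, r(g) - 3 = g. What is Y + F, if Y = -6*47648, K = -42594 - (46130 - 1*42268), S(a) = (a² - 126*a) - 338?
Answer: -334151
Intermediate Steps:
r(g) = 3 + g
S(a) = -338 + a² - 126*a
K = -46456 (K = -42594 - (46130 - 42268) = -42594 - 1*3862 = -42594 - 3862 = -46456)
F = -48263 (F = (-338 + (3 + (6 - 1*(-4)))² - 126*(3 + (6 - 1*(-4)))) - 46456 = (-338 + (3 + (6 + 4))² - 126*(3 + (6 + 4))) - 46456 = (-338 + (3 + 10)² - 126*(3 + 10)) - 46456 = (-338 + 13² - 126*13) - 46456 = (-338 + 169 - 1638) - 46456 = -1807 - 46456 = -48263)
Y = -285888
Y + F = -285888 - 48263 = -334151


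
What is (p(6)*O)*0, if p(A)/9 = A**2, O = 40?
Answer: 0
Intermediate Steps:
p(A) = 9*A**2
(p(6)*O)*0 = ((9*6**2)*40)*0 = ((9*36)*40)*0 = (324*40)*0 = 12960*0 = 0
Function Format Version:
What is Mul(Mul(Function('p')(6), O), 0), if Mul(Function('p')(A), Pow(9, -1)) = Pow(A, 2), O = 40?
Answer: 0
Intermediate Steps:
Function('p')(A) = Mul(9, Pow(A, 2))
Mul(Mul(Function('p')(6), O), 0) = Mul(Mul(Mul(9, Pow(6, 2)), 40), 0) = Mul(Mul(Mul(9, 36), 40), 0) = Mul(Mul(324, 40), 0) = Mul(12960, 0) = 0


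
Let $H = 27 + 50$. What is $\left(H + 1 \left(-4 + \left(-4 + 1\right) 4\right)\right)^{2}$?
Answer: $3721$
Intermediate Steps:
$H = 77$
$\left(H + 1 \left(-4 + \left(-4 + 1\right) 4\right)\right)^{2} = \left(77 + 1 \left(-4 + \left(-4 + 1\right) 4\right)\right)^{2} = \left(77 + 1 \left(-4 - 12\right)\right)^{2} = \left(77 + 1 \left(-16\right)\right)^{2} = \left(77 - 16\right)^{2} = 61^{2} = 3721$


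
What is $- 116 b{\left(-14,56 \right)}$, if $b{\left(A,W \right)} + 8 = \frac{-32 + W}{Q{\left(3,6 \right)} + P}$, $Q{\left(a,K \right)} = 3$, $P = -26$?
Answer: $\frac{24128}{23} \approx 1049.0$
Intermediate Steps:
$b{\left(A,W \right)} = - \frac{152}{23} - \frac{W}{23}$ ($b{\left(A,W \right)} = -8 + \frac{-32 + W}{3 - 26} = -8 + \frac{-32 + W}{-23} = -8 + \left(-32 + W\right) \left(- \frac{1}{23}\right) = -8 - \left(- \frac{32}{23} + \frac{W}{23}\right) = - \frac{152}{23} - \frac{W}{23}$)
$- 116 b{\left(-14,56 \right)} = - 116 \left(- \frac{152}{23} - \frac{56}{23}\right) = \left(-116\right) \left(- \frac{208}{23}\right) = \frac{24128}{23}$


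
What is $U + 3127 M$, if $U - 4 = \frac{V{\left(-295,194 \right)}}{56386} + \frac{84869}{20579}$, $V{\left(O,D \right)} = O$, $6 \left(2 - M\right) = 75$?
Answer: $- \frac{19044752645822}{580183747} \approx -32825.0$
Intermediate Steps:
$M = - \frac{21}{2}$ ($M = 2 - \frac{25}{2} = - \frac{21}{2} \approx -10.5$)
$U = \frac{9420822605}{1160367494}$ ($U = 4 + \left(- \frac{295}{56386} + \frac{84869}{20579}\right) = 4 + \frac{4779352629}{1160367494} = \frac{9420822605}{1160367494} \approx 8.1188$)
$U + 3127 M = \frac{9420822605}{1160367494} + 3127 \left(- \frac{21}{2}\right) = \frac{9420822605}{1160367494} - \frac{65667}{2} = - \frac{19044752645822}{580183747}$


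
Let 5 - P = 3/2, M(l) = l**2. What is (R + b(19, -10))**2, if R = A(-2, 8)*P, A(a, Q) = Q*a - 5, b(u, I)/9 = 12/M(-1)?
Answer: 4761/4 ≈ 1190.3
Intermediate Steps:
b(u, I) = 108 (b(u, I) = 9*(12/((-1)**2)) = 9*(12/1) = 9*(12*1) = 9*12 = 108)
A(a, Q) = -5 + Q*a
P = 7/2 (P = 5 - 3/2 = 7/2 ≈ 3.5000)
R = -147/2 (R = (-5 + 8*(-2))*(7/2) = (-5 - 16)*(7/2) = -21*7/2 = -147/2 ≈ -73.500)
(R + b(19, -10))**2 = (-147/2 + 108)**2 = (69/2)**2 = 4761/4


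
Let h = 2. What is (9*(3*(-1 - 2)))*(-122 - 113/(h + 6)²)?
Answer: 641601/64 ≈ 10025.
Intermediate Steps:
(9*(3*(-1 - 2)))*(-122 - 113/(h + 6)²) = (9*(3*(-1 - 2)))*(-122 - 113/(2 + 6)²) = (9*(3*(-3)))*(-122 - 113/(8²)) = (9*(-9))*(-122 - 113/64) = -81*(-122 - 113*1/64) = -81*(-122 - 113/64) = -81*(-7921/64) = 641601/64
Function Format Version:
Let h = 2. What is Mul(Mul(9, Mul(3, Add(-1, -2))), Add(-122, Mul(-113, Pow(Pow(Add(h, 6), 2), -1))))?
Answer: Rational(641601, 64) ≈ 10025.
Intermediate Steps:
Mul(Mul(9, Mul(3, Add(-1, -2))), Add(-122, Mul(-113, Pow(Pow(Add(h, 6), 2), -1)))) = Mul(Mul(9, Mul(3, Add(-1, -2))), Add(-122, Mul(-113, Pow(Pow(Add(2, 6), 2), -1)))) = Mul(Mul(9, Mul(3, -3)), Add(-122, Mul(-113, Pow(Pow(8, 2), -1)))) = Mul(Mul(9, -9), Add(-122, Mul(-113, Pow(64, -1)))) = Mul(-81, Add(-122, Mul(-113, Rational(1, 64)))) = Mul(-81, Add(-122, Rational(-113, 64))) = Mul(-81, Rational(-7921, 64)) = Rational(641601, 64)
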